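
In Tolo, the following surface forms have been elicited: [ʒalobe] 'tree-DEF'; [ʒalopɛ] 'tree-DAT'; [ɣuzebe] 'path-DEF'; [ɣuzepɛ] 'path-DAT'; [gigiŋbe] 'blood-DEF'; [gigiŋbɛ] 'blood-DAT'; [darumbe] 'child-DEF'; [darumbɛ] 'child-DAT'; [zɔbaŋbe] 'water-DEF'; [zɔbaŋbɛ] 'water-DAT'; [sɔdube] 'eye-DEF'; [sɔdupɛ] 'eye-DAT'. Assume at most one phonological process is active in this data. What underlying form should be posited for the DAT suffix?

The DAT morpheme has two allomorphs, [-bɛ] and [-pɛ].
The DEF suffix, which begins with [b], is invariant after every stem; so [b] is not altered by any rule here.
So the underlying form is /-pɛ/, and voiceless stops become voiced after a nasal.

/-pɛ/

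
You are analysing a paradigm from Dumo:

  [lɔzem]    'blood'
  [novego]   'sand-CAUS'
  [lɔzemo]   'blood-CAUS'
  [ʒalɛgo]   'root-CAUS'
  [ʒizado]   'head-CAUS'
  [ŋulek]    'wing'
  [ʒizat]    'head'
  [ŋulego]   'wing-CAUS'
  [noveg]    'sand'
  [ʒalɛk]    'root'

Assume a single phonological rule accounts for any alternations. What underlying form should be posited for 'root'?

The root 'root' surfaces as [ʒalɛgo] and [ʒalɛk], with a stem-final [g] ~ [k] alternation.
If /g/ were underlying and a rule turned it into [k] in isolation, 'sand' would also alternate; but it has [g] in both [novego] and [noveg].
The alternation reflects intervocalic voicing: voiceless stops become voiced between vowels. /k/ is underlying.

/ʒalɛk/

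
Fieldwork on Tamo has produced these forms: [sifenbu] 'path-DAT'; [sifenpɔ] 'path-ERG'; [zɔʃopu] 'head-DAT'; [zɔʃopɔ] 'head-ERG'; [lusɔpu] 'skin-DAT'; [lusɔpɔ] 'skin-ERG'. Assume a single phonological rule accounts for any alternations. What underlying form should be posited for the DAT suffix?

The DAT morpheme has two allomorphs, [-bu] and [-pu].
By contrast the ERG suffix keeps its initial [p] throughout — that segment must be underlying.
So the underlying form is /-bu/, and voiced stops become voiceless after a vowel.

/-bu/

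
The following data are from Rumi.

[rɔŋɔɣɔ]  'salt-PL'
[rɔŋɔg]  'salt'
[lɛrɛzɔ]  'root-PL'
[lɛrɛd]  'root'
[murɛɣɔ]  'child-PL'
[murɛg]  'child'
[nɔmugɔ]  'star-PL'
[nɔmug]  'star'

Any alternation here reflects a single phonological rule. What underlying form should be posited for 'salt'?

/rɔŋɔɣ/

In [rɔŋɔɣɔ] and [rɔŋɔg] the final segment of 'salt' alternates: [ɣ] ~ [g].
But 'star' keeps [g] in both environments ([nɔmugɔ], [nɔmug]), so there is no rule changing /g/ to [ɣ] before the PL suffix.
Therefore /ɣ/ is basic and [g] is derived by word-final hardening (voiced fricatives become stops word-finally).
So 'salt' = /rɔŋɔɣ/.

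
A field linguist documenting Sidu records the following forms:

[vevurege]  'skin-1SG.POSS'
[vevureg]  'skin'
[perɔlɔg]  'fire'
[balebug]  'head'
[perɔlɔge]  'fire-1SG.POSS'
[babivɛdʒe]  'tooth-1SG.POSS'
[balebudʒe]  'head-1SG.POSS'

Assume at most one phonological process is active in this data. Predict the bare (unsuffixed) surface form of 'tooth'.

[babivɛg]

'head' shows [dʒ] ~ [g] at the end of the stem ([balebudʒe] vs [balebug]).
But 'fire' keeps [g] in both environments ([perɔlɔge], [perɔlɔg]), so there is no rule changing /g/ to [dʒ] before the 1SG.POSS suffix.
So /dʒ/ is underlying, and a rule of depalatalization — palato-alveolar /dʒ/ becomes [g] when no front vowel follows — gives [g].
From [babivɛdʒe] the stem 'tooth' is /babivɛdʒ/; when no front vowel follows this yields [babivɛg].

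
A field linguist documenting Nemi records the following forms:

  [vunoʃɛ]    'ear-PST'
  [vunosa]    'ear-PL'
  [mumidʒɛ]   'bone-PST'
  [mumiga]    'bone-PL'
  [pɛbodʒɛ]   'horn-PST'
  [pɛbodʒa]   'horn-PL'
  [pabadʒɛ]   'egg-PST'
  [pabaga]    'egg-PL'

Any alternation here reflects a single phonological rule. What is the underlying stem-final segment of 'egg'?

'egg' shows [dʒ] ~ [g] at the end of the stem ([pabadʒɛ] vs [pabaga]).
If /dʒ/ were underlying and a rule turned it into [g] before the PL suffix, 'horn' would also alternate; but it has [dʒ] in both [pɛbodʒɛ] and [pɛbodʒa].
The alternation reflects palatalization before a front vowel: /g/ and /s/ become palato-alveolar [dʒ] and [ʃ] before a front vowel. /g/ is underlying.

/g/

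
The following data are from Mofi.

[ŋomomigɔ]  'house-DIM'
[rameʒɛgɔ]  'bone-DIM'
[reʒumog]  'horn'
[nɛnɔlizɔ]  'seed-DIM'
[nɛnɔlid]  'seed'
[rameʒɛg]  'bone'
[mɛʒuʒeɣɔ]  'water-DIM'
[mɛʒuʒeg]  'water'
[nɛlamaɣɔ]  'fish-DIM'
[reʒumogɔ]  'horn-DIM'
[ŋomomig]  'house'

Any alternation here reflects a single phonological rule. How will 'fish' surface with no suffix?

The stem for 'water' ends in [g] in [mɛʒuʒeg] but [ɣ] in [mɛʒuʒeɣɔ].
Compare 'house', with invariant [g] in [ŋomomig] and [ŋomomigɔ]: an analysis with underlying /g/ and a rule producing [ɣ] before the DIM suffix would wrongly predict alternation here too.
Therefore /ɣ/ is basic and [g] is derived by word-final hardening (voiced fricatives become stops word-finally).
The one attested form of 'fish', [nɛlamaɣɔ], shows underlying /nɛlamaɣ/. Applying the same rule word-finally gives [nɛlamag].

[nɛlamag]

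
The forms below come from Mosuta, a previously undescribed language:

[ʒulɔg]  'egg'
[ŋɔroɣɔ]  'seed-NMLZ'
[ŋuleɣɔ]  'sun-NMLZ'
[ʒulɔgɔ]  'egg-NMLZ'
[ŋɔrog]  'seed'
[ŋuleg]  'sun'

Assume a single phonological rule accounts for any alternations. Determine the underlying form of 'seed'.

/ŋɔroɣ/

The stem for 'seed' ends in [ɣ] in [ŋɔroɣɔ] but [g] in [ŋɔrog].
But 'egg' keeps [g] in both environments ([ʒulɔgɔ], [ʒulɔg]), so there is no rule changing /g/ to [ɣ] before the NMLZ suffix.
So /ɣ/ is underlying, and a rule of word-final hardening — voiced fricatives become stops word-finally — gives [g].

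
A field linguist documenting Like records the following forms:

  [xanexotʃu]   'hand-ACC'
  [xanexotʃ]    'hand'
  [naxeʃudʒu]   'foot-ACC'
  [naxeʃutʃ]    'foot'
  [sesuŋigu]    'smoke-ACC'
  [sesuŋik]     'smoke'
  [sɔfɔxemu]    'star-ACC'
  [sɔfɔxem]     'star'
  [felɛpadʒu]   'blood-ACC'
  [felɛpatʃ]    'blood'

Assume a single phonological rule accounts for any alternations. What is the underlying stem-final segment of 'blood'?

/dʒ/

'blood' shows [dʒ] ~ [tʃ] at the end of the stem ([felɛpadʒu] vs [felɛpatʃ]).
The stem 'hand' ([xanexotʃu], [xanexotʃ]) shows [tʃ] unchanged in both environments, so [tʃ] cannot be basic with [dʒ] derived before the ACC suffix.
Therefore /dʒ/ is basic and [tʃ] is derived by word-final obstruent devoicing (voiced obstruents become voiceless word-finally).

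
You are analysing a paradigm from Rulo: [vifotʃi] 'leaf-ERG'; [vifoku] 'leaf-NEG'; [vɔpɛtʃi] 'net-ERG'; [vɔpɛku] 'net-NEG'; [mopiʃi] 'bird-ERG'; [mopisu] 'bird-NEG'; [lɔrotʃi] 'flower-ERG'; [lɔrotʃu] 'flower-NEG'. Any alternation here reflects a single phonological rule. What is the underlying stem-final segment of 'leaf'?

The stem for 'leaf' ends in [tʃ] in [vifotʃi] but [k] in [vifoku].
But 'flower' keeps [tʃ] in both environments ([lɔrotʃi], [lɔrotʃu]), so there is no rule changing /tʃ/ to [k] before the NEG suffix.
Therefore /k/ is basic and [tʃ] is derived by palatalization before a front vowel (/k/ and /s/ become palato-alveolar [tʃ] and [ʃ] before a front vowel).

/k/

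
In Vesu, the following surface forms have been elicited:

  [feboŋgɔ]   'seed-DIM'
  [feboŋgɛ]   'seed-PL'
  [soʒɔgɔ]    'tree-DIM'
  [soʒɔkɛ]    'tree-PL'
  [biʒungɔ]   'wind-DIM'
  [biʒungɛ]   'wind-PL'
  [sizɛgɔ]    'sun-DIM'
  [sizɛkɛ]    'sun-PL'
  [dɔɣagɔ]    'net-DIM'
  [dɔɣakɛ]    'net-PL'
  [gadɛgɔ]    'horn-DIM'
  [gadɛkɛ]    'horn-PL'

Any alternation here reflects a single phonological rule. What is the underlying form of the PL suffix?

The PL suffix surfaces as [-gɛ] and [-kɛ], depending on the final segment of the stem.
By contrast the DIM suffix keeps its initial [g] throughout — that segment must be underlying.
So the underlying form is /-kɛ/, and voiceless stops become voiced after a nasal.

/-kɛ/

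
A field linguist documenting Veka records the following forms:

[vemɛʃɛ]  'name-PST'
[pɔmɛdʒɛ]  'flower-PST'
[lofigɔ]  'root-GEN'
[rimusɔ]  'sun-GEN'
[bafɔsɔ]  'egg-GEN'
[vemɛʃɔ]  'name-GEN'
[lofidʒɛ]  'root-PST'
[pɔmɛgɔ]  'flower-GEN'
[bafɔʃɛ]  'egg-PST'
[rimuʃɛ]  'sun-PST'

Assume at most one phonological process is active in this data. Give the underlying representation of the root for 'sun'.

The stem for 'sun' ends in [s] in [rimusɔ] but [ʃ] in [rimuʃɛ].
But 'name' keeps [ʃ] in both environments ([vemɛʃɔ], [vemɛʃɛ]), so there is no rule changing /ʃ/ to [s] before the GEN suffix.
The alternation reflects palatalization before a front vowel: /g/ and /s/ become palato-alveolar [dʒ] and [ʃ] before a front vowel. /s/ is underlying.
So 'sun' = /rimus/.

/rimus/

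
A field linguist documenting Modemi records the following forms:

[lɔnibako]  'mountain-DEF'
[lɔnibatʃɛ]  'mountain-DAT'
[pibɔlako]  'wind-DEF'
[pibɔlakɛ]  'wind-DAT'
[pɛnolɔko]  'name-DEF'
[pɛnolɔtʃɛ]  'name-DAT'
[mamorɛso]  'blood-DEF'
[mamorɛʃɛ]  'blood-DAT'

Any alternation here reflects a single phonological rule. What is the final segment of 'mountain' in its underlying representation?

/tʃ/

The root 'mountain' surfaces as [lɔnibako] and [lɔnibatʃɛ], with a stem-final [k] ~ [tʃ] alternation.
But 'wind' keeps [k] in both environments ([pibɔlako], [pibɔlakɛ]), so there is no rule changing /k/ to [tʃ] before the DAT suffix.
Therefore /tʃ/ is basic and [k] is derived by depalatalization (palato-alveolar /tʃ/ and /ʃ/ become [k] and [s] when no front vowel follows).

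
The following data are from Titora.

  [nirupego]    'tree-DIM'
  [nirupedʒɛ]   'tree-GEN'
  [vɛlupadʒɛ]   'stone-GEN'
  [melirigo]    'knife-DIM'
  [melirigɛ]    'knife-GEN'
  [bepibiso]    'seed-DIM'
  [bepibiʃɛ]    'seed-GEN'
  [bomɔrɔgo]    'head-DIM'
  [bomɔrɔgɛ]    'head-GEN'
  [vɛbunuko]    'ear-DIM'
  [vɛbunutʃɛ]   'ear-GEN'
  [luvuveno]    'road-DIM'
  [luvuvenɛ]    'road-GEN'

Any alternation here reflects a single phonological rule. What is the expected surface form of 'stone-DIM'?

'tree' shows [g] ~ [dʒ] at the end of the stem ([nirupego] vs [nirupedʒɛ]).
Compare 'head', with invariant [g] in [bomɔrɔgo] and [bomɔrɔgɛ]: an analysis with underlying /g/ and a rule producing [dʒ] before the GEN suffix would wrongly predict alternation here too.
The underlying segment must be /dʒ/; palato-alveolar /tʃ/, /dʒ/ and /ʃ/ become [k], [g] and [s] when no front vowel follows, yielding [g] there.
From [vɛlupadʒɛ] the stem 'stone' is /vɛlupadʒ/; when no front vowel follows this yields [vɛlupago].

[vɛlupago]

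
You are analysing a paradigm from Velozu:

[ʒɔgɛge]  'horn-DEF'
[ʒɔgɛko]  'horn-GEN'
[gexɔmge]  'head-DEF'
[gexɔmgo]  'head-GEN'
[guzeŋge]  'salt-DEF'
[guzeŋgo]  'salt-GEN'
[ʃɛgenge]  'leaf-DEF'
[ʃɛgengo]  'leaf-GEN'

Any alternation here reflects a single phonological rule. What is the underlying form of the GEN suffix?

The GEN suffix surfaces as [-go] and [-ko], depending on the final segment of the stem.
By contrast the DEF suffix keeps its initial [g] throughout — that segment must be underlying.
The GEN suffix is therefore /-ko/ underlyingly, with post-nasal voicing: voiceless stops become voiced after a nasal.

/-ko/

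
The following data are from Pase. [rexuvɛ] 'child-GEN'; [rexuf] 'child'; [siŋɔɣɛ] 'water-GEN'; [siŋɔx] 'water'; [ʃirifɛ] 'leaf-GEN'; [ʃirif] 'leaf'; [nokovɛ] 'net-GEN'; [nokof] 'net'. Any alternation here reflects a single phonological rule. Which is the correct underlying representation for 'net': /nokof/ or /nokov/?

The stem for 'net' ends in [v] in [nokovɛ] but [f] in [nokof].
The stem 'leaf' ([ʃirifɛ], [ʃirif]) shows [f] unchanged in both environments, so [f] cannot be basic with [v] derived before the GEN suffix.
Therefore /v/ is basic and [f] is derived by word-final obstruent devoicing (voiced obstruents become voiceless word-finally).

/nokov/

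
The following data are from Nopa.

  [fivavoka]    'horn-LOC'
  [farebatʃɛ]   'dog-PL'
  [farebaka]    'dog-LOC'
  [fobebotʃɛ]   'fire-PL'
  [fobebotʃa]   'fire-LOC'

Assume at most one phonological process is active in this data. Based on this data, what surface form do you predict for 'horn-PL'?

[fivavotʃɛ]

The stem for 'dog' ends in [tʃ] in [farebatʃɛ] but [k] in [farebaka].
But 'fire' keeps [tʃ] in both environments ([fobebotʃɛ], [fobebotʃa]), so there is no rule changing /tʃ/ to [k] before the LOC suffix.
The alternation reflects palatalization before a front vowel: /k/ becomes palato-alveolar [tʃ] before a front vowel. /k/ is underlying.
The one attested form of 'horn', [fivavoka], shows underlying /fivavok/. Applying the same rule before a front vowel gives [fivavotʃɛ].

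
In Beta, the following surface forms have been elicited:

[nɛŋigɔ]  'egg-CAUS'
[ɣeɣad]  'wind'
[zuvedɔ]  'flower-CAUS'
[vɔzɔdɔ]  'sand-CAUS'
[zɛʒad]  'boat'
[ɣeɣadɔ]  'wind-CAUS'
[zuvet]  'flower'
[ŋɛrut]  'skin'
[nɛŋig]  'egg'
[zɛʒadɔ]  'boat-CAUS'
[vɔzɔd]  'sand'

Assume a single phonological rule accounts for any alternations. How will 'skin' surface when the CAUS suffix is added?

In [zuvet] and [zuvedɔ] the final segment of 'flower' alternates: [t] ~ [d].
Compare 'wind', with invariant [d] in [ɣeɣad] and [ɣeɣadɔ]: an analysis with underlying /d/ and a rule producing [t] in isolation would wrongly predict alternation here too.
The underlying segment must be /t/; voiceless stops become voiced between vowels, yielding [d] there.
From [ŋɛrut] the stem 'skin' is /ŋɛrut/; between vowels this yields [ŋɛrudɔ].

[ŋɛrudɔ]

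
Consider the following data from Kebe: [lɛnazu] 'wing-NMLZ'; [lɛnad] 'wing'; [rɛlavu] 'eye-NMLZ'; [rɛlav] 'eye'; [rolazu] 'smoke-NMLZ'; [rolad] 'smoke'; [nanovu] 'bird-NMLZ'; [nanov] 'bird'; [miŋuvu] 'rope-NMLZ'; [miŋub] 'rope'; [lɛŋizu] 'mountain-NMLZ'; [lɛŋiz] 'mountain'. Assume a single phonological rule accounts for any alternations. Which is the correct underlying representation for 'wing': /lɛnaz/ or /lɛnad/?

/lɛnad/

The root 'wing' surfaces as [lɛnazu] and [lɛnad], with a stem-final [z] ~ [d] alternation.
The stem 'mountain' ([lɛŋizu], [lɛŋiz]) shows [z] unchanged in both environments, so [z] cannot be basic with [d] derived in isolation.
Therefore /d/ is basic and [z] is derived by intervocalic spirantization (voiced stops become fricatives between vowels).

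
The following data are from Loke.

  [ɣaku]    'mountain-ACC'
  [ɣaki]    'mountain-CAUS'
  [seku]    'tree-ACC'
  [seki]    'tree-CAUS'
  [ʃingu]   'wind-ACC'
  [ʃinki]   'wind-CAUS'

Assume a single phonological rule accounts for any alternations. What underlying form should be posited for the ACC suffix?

The ACC morpheme has two allomorphs, [-gu] and [-ku].
By contrast the CAUS suffix keeps its initial [k] throughout — that segment must be underlying.
The ACC suffix is therefore /-gu/ underlyingly, with post-vocalic devoicing: voiced stops become voiceless after a vowel.

/-gu/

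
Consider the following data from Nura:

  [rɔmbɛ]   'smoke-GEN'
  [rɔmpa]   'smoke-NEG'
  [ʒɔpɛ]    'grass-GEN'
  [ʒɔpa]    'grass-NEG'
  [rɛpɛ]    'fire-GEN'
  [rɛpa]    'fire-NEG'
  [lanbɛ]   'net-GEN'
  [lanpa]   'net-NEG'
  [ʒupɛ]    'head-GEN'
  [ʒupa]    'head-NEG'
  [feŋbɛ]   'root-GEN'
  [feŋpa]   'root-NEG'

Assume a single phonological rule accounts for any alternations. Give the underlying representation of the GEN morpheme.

The GEN morpheme has two allomorphs, [-bɛ] and [-pɛ].
The NEG suffix, which begins with [p], is invariant after every stem; so [p] is not altered by any rule here.
So the underlying form is /-bɛ/, and voiced stops become voiceless after a vowel.

/-bɛ/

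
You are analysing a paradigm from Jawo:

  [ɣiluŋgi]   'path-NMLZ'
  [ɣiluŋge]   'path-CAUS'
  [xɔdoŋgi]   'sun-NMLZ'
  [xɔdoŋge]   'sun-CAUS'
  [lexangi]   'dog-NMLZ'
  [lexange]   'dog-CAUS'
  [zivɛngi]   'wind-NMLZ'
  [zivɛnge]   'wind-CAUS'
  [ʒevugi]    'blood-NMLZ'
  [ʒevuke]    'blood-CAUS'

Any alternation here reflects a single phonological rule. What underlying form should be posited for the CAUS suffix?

The CAUS suffix surfaces as [-ge] and [-ke], depending on the final segment of the stem.
The NMLZ suffix, which begins with [g], is invariant after every stem; so [g] is not altered by any rule here.
So the underlying form is /-ke/, and voiceless stops become voiced after a nasal.

/-ke/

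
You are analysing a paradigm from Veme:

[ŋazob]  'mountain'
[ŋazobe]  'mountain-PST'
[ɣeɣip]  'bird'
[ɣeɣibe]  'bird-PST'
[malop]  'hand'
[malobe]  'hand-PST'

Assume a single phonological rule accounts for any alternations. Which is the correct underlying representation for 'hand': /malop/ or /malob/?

The stem for 'hand' ends in [p] in [malop] but [b] in [malobe].
The stem 'mountain' ([ŋazob], [ŋazobe]) shows [b] unchanged in both environments, so [b] cannot be basic with [p] derived in isolation.
Therefore /p/ is basic and [b] is derived by intervocalic voicing (voiceless stops become voiced between vowels).

/malop/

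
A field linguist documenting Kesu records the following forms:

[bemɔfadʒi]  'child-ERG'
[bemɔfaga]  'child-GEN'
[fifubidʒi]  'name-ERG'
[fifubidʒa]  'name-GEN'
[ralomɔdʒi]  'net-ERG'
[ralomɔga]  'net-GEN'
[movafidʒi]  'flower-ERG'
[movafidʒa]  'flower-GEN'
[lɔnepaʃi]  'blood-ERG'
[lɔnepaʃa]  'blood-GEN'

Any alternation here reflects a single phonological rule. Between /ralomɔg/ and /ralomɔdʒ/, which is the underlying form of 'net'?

/ralomɔg/

The stem for 'net' ends in [dʒ] in [ralomɔdʒi] but [g] in [ralomɔga].
But 'name' keeps [dʒ] in both environments ([fifubidʒi], [fifubidʒa]), so there is no rule changing /dʒ/ to [g] before the GEN suffix.
So /g/ is underlying, and a rule of palatalization before a front vowel — /g/ becomes palato-alveolar [dʒ] before a front vowel — gives [dʒ].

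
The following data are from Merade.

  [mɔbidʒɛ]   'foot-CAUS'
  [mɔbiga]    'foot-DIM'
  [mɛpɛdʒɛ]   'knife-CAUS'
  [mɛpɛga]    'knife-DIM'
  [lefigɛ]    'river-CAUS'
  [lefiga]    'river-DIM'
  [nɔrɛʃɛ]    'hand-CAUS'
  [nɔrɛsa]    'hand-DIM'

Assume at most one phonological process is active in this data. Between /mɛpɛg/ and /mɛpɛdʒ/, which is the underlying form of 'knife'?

/mɛpɛdʒ/

The root 'knife' surfaces as [mɛpɛdʒɛ] and [mɛpɛga], with a stem-final [dʒ] ~ [g] alternation.
The stem 'river' ([lefigɛ], [lefiga]) shows [g] unchanged in both environments, so [g] cannot be basic with [dʒ] derived before the CAUS suffix.
So /dʒ/ is underlying, and a rule of depalatalization — palato-alveolar /dʒ/ and /ʃ/ become [g] and [s] when no front vowel follows — gives [g].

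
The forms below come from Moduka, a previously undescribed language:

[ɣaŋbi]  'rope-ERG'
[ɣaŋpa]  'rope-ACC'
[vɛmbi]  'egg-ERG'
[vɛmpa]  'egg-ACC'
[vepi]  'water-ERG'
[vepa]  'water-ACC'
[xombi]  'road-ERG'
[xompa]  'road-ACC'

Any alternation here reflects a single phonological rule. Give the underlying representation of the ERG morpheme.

The ERG suffix surfaces as [-bi] and [-pi], depending on the final segment of the stem.
By contrast the ACC suffix keeps its initial [p] throughout — that segment must be underlying.
The ERG suffix is therefore /-bi/ underlyingly, with post-vocalic devoicing: voiced stops become voiceless after a vowel.

/-bi/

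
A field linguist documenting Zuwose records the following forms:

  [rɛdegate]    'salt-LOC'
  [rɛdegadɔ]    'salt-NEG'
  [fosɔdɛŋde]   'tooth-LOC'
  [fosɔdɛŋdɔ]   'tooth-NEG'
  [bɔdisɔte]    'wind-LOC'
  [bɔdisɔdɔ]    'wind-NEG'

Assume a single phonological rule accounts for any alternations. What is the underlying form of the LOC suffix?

/-te/

The LOC morpheme has two allomorphs, [-de] and [-te].
By contrast the NEG suffix keeps its initial [d] throughout — that segment must be underlying.
So the underlying form is /-te/, and voiceless stops become voiced after a nasal.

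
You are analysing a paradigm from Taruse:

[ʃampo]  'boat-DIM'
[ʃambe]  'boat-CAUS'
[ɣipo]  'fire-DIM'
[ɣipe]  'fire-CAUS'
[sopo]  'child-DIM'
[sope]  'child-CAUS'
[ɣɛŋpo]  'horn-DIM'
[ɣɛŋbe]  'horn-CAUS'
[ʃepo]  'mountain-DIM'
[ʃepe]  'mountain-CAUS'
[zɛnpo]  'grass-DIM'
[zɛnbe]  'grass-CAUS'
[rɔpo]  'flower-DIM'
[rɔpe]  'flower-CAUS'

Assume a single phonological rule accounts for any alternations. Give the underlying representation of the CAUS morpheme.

The CAUS suffix surfaces as [-be] and [-pe], depending on the final segment of the stem.
The DIM suffix, which begins with [p], is invariant after every stem; so [p] is not altered by any rule here.
The CAUS suffix is therefore /-be/ underlyingly, with post-vocalic devoicing: voiced stops become voiceless after a vowel.

/-be/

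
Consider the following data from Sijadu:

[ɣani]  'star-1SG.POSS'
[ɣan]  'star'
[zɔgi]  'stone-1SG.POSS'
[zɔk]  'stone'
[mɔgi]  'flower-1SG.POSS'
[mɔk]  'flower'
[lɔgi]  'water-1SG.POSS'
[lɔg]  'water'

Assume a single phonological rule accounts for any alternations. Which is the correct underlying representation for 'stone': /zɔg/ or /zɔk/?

In [zɔgi] and [zɔk] the final segment of 'stone' alternates: [g] ~ [k].
If /g/ were underlying and a rule turned it into [k] in isolation, 'water' would also alternate; but it has [g] in both [lɔgi] and [lɔg].
The alternation reflects intervocalic voicing: voiceless stops become voiced between vowels. /k/ is underlying.

/zɔk/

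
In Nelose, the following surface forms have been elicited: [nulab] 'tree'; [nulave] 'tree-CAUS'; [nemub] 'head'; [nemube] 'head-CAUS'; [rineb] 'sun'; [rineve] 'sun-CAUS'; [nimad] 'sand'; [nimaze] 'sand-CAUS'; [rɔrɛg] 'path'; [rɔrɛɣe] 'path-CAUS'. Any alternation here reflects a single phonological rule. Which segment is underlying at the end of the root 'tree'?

'tree' shows [b] ~ [v] at the end of the stem ([nulab] vs [nulave]).
If /b/ were underlying and a rule turned it into [v] before the CAUS suffix, 'head' would also alternate; but it has [b] in both [nemub] and [nemube].
Therefore /v/ is basic and [b] is derived by word-final hardening (voiced fricatives become stops word-finally).

/v/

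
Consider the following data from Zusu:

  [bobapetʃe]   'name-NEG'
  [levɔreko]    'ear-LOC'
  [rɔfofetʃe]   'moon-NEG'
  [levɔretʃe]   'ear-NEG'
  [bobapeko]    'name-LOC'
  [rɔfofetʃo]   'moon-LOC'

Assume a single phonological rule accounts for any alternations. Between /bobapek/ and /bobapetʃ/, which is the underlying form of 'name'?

The stem for 'name' ends in [k] in [bobapeko] but [tʃ] in [bobapetʃe].
If /tʃ/ were underlying and a rule turned it into [k] before the LOC suffix, 'moon' would also alternate; but it has [tʃ] in both [rɔfofetʃo] and [rɔfofetʃe].
Therefore /k/ is basic and [tʃ] is derived by palatalization before a front vowel (/k/ becomes palato-alveolar [tʃ] before a front vowel).

/bobapek/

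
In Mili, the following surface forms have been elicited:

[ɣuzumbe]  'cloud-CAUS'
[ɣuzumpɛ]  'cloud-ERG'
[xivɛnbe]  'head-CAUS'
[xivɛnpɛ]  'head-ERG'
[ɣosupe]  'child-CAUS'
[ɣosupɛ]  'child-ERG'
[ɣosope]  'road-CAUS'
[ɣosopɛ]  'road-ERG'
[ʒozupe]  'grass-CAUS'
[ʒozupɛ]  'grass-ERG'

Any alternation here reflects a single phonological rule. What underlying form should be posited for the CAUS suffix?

/-be/

The CAUS morpheme has two allomorphs, [-be] and [-pe].
By contrast the ERG suffix keeps its initial [p] throughout — that segment must be underlying.
So the underlying form is /-be/, and voiced stops become voiceless after a vowel.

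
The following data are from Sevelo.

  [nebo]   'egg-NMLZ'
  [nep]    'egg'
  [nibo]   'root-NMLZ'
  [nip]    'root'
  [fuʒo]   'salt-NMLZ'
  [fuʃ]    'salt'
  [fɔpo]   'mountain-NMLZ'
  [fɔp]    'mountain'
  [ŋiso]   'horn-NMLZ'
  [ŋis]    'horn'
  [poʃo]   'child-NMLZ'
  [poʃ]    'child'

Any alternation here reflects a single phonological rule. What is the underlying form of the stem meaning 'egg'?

/neb/

'egg' shows [b] ~ [p] at the end of the stem ([nebo] vs [nep]).
The stem 'mountain' ([fɔpo], [fɔp]) shows [p] unchanged in both environments, so [p] cannot be basic with [b] derived before the NMLZ suffix.
The underlying segment must be /b/; voiced obstruents become voiceless word-finally, yielding [p] there.
Hence 'egg' is /neb/ underlyingly.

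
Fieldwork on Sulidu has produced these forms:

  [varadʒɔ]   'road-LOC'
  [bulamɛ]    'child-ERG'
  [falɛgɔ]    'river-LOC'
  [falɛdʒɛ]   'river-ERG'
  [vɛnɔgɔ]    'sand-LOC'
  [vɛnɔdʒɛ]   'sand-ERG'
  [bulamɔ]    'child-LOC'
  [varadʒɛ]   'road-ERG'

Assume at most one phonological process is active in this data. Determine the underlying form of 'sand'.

The root 'sand' surfaces as [vɛnɔgɔ] and [vɛnɔdʒɛ], with a stem-final [g] ~ [dʒ] alternation.
Compare 'road', with invariant [dʒ] in [varadʒɔ] and [varadʒɛ]: an analysis with underlying /dʒ/ and a rule producing [g] before the LOC suffix would wrongly predict alternation here too.
So /g/ is underlying, and a rule of palatalization before a front vowel — /g/ becomes palato-alveolar [dʒ] before a front vowel — gives [dʒ].
The underlying form of 'sand' is therefore /vɛnɔg/.

/vɛnɔg/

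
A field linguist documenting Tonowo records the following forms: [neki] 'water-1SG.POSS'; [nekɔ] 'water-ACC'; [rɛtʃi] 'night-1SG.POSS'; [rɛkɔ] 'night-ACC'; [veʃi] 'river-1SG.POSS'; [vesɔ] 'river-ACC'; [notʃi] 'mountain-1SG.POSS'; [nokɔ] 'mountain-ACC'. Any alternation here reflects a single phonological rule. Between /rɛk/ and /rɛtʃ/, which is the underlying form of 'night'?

The stem for 'night' ends in [tʃ] in [rɛtʃi] but [k] in [rɛkɔ].
But 'water' keeps [k] in both environments ([neki], [nekɔ]), so there is no rule changing /k/ to [tʃ] before the 1SG.POSS suffix.
The underlying segment must be /tʃ/; palato-alveolar /tʃ/ and /ʃ/ become [k] and [s] when no front vowel follows, yielding [k] there.

/rɛtʃ/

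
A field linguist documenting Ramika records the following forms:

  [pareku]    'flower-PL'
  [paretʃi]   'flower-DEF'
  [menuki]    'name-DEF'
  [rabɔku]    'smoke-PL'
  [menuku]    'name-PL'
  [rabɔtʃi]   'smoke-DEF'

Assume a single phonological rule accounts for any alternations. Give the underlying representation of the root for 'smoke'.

/rabɔtʃ/

The stem for 'smoke' ends in [tʃ] in [rabɔtʃi] but [k] in [rabɔku].
The stem 'name' ([menuki], [menuku]) shows [k] unchanged in both environments, so [k] cannot be basic with [tʃ] derived before the DEF suffix.
The alternation reflects depalatalization: palato-alveolar /tʃ/ becomes [k] when no front vowel follows. /tʃ/ is underlying.
So 'smoke' = /rabɔtʃ/.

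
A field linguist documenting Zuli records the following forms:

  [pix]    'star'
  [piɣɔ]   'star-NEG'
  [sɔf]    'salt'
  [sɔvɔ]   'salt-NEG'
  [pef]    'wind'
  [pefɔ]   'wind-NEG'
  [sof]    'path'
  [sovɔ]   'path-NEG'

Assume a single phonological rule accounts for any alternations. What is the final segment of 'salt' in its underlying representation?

/v/

In [sɔf] and [sɔvɔ] the final segment of 'salt' alternates: [f] ~ [v].
Compare 'wind', with invariant [f] in [pef] and [pefɔ]: an analysis with underlying /f/ and a rule producing [v] before the NEG suffix would wrongly predict alternation here too.
Therefore /v/ is basic and [f] is derived by word-final obstruent devoicing (voiced obstruents become voiceless word-finally).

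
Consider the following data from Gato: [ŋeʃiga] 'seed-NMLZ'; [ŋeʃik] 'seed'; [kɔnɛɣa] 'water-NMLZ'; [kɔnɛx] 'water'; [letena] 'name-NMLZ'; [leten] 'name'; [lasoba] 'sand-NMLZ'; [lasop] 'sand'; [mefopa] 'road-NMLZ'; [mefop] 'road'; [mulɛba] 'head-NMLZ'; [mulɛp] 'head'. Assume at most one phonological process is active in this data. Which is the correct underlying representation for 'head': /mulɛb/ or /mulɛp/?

/mulɛb/

The root 'head' surfaces as [mulɛba] and [mulɛp], with a stem-final [b] ~ [p] alternation.
If /p/ were underlying and a rule turned it into [b] before the NMLZ suffix, 'road' would also alternate; but it has [p] in both [mefopa] and [mefop].
Therefore /b/ is basic and [p] is derived by word-final obstruent devoicing (voiced obstruents become voiceless word-finally).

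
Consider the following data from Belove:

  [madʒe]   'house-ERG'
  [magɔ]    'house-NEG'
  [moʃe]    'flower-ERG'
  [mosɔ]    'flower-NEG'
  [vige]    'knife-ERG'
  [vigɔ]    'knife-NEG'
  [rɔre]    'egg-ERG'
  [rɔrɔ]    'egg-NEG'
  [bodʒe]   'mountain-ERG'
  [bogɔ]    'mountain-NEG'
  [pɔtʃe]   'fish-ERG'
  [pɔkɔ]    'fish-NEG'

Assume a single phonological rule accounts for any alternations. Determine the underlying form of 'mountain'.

/bodʒ/

'mountain' shows [dʒ] ~ [g] at the end of the stem ([bodʒe] vs [bogɔ]).
Compare 'knife', with invariant [g] in [vige] and [vigɔ]: an analysis with underlying /g/ and a rule producing [dʒ] before the ERG suffix would wrongly predict alternation here too.
The alternation reflects depalatalization: palato-alveolar /tʃ/, /dʒ/ and /ʃ/ become [k], [g] and [s] when no front vowel follows. /dʒ/ is underlying.
Hence 'mountain' is /bodʒ/ underlyingly.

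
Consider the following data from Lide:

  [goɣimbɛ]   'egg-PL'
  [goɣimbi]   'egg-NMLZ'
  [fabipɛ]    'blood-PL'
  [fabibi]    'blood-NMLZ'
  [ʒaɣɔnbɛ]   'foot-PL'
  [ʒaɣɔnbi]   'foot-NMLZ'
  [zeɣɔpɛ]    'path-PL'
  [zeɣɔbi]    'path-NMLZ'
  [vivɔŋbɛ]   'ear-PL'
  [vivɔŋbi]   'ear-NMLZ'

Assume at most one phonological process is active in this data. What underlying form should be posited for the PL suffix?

/-pɛ/

The PL morpheme has two allomorphs, [-bɛ] and [-pɛ].
By contrast the NMLZ suffix keeps its initial [b] throughout — that segment must be underlying.
The PL suffix is therefore /-pɛ/ underlyingly, with post-nasal voicing: voiceless stops become voiced after a nasal.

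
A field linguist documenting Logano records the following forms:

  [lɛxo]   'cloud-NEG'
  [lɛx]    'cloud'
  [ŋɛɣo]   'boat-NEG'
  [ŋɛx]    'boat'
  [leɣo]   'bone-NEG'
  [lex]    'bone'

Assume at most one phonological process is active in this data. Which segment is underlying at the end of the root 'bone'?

/ɣ/

In [leɣo] and [lex] the final segment of 'bone' alternates: [ɣ] ~ [x].
If /x/ were underlying and a rule turned it into [ɣ] before the NEG suffix, 'cloud' would also alternate; but it has [x] in both [lɛxo] and [lɛx].
So /ɣ/ is underlying, and a rule of word-final obstruent devoicing — voiced obstruents become voiceless word-finally — gives [x].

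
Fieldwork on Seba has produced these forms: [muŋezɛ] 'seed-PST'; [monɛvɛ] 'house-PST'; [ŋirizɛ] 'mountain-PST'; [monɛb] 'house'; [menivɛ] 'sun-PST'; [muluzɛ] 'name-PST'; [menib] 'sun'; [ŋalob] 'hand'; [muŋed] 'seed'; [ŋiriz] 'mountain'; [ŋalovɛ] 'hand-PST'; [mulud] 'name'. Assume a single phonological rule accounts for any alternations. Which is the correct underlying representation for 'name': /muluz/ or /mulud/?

/mulud/

In [muluzɛ] and [mulud] the final segment of 'name' alternates: [z] ~ [d].
If /z/ were underlying and a rule turned it into [d] in isolation, 'mountain' would also alternate; but it has [z] in both [ŋirizɛ] and [ŋiriz].
So /d/ is underlying, and a rule of intervocalic spirantization — voiced stops become fricatives between vowels — gives [z].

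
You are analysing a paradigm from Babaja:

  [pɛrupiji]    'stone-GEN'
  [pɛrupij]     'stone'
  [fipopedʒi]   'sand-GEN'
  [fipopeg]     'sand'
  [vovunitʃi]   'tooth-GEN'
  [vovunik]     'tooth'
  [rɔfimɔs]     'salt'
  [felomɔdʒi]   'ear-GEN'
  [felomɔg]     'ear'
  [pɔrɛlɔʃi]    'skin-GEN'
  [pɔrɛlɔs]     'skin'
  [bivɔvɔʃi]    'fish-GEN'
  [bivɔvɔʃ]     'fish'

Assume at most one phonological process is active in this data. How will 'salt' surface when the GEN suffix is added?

'skin' shows [ʃ] ~ [s] at the end of the stem ([pɔrɛlɔʃi] vs [pɔrɛlɔs]).
Compare 'fish', with invariant [ʃ] in [bivɔvɔʃi] and [bivɔvɔʃ]: an analysis with underlying /ʃ/ and a rule producing [s] in isolation would wrongly predict alternation here too.
The alternation reflects palatalization before a front vowel: /k/, /g/ and /s/ become palato-alveolar [tʃ], [dʒ] and [ʃ] before a front vowel. /s/ is underlying.
From [rɔfimɔs] the stem 'salt' is /rɔfimɔs/; before a front vowel this yields [rɔfimɔʃi].

[rɔfimɔʃi]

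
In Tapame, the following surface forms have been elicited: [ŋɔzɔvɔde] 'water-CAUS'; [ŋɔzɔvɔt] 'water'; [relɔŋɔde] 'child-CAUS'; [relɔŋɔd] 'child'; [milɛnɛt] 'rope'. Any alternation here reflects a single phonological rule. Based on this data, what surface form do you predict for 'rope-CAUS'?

[milɛnɛde]

'water' shows [d] ~ [t] at the end of the stem ([ŋɔzɔvɔde] vs [ŋɔzɔvɔt]).
Compare 'child', with invariant [d] in [relɔŋɔde] and [relɔŋɔd]: an analysis with underlying /d/ and a rule producing [t] in isolation would wrongly predict alternation here too.
The underlying segment must be /t/; voiceless stops become voiced between vowels, yielding [d] there.
The one attested form of 'rope', [milɛnɛt], shows underlying /milɛnɛt/. Applying the same rule between vowels gives [milɛnɛde].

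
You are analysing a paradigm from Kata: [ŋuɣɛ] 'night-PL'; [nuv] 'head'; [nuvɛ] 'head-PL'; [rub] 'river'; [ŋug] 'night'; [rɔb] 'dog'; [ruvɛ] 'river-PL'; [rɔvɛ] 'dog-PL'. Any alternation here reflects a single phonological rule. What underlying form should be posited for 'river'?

/rub/

The root 'river' surfaces as [rub] and [ruvɛ], with a stem-final [b] ~ [v] alternation.
The stem 'head' ([nuv], [nuvɛ]) shows [v] unchanged in both environments, so [v] cannot be basic with [b] derived in isolation.
So /b/ is underlying, and a rule of intervocalic spirantization — voiced stops become fricatives between vowels — gives [v].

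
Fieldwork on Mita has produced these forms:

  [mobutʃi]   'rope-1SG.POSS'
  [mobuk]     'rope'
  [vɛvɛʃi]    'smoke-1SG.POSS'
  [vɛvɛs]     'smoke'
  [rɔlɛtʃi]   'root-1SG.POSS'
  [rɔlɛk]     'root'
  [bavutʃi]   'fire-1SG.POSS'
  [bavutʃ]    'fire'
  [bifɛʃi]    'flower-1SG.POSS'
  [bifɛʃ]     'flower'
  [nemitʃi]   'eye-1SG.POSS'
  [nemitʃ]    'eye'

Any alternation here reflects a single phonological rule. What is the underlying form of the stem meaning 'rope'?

/mobuk/

The stem for 'rope' ends in [tʃ] in [mobutʃi] but [k] in [mobuk].
If /tʃ/ were underlying and a rule turned it into [k] in isolation, 'eye' would also alternate; but it has [tʃ] in both [nemitʃi] and [nemitʃ].
The underlying segment must be /k/; /k/ and /s/ become palato-alveolar [tʃ] and [ʃ] before a front vowel, yielding [tʃ] there.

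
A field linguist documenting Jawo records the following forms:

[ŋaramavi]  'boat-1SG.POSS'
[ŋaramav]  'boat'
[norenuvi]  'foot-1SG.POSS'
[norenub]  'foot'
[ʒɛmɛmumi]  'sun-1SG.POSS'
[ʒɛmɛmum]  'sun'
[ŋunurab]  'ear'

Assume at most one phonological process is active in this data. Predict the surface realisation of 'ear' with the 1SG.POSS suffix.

[ŋunuravi]

The stem for 'foot' ends in [v] in [norenuvi] but [b] in [norenub].
If /v/ were underlying and a rule turned it into [b] in isolation, 'boat' would also alternate; but it has [v] in both [ŋaramavi] and [ŋaramav].
Therefore /b/ is basic and [v] is derived by intervocalic spirantization (voiced stops become fricatives between vowels).
The one attested form of 'ear', [ŋunurab], shows underlying /ŋunurab/. Applying the same rule between vowels gives [ŋunuravi].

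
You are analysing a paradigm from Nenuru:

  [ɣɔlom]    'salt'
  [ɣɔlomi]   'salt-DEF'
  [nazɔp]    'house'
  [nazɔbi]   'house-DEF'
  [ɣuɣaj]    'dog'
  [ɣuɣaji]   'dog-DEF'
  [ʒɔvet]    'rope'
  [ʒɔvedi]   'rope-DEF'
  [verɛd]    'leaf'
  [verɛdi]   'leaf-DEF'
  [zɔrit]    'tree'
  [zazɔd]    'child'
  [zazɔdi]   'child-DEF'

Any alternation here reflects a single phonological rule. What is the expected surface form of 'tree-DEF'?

The root 'rope' surfaces as [ʒɔvet] and [ʒɔvedi], with a stem-final [t] ~ [d] alternation.
But 'leaf' keeps [d] in both environments ([verɛd], [verɛdi]), so there is no rule changing /d/ to [t] in isolation.
So /t/ is underlying, and a rule of intervocalic voicing — voiceless stops become voiced between vowels — gives [d].
The one attested form of 'tree', [zɔrit], shows underlying /zɔrit/. Applying the same rule between vowels gives [zɔridi].

[zɔridi]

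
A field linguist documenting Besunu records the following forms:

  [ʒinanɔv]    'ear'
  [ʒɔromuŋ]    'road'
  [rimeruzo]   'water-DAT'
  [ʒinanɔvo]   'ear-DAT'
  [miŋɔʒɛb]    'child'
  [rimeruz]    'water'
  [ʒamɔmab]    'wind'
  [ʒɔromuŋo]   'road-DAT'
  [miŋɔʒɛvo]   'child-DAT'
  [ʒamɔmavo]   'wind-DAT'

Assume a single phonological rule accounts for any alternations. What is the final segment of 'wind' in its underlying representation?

The root 'wind' surfaces as [ʒamɔmavo] and [ʒamɔmab], with a stem-final [v] ~ [b] alternation.
If /v/ were underlying and a rule turned it into [b] in isolation, 'ear' would also alternate; but it has [v] in both [ʒinanɔvo] and [ʒinanɔv].
So /b/ is underlying, and a rule of intervocalic spirantization — voiced stops become fricatives between vowels — gives [v].

/b/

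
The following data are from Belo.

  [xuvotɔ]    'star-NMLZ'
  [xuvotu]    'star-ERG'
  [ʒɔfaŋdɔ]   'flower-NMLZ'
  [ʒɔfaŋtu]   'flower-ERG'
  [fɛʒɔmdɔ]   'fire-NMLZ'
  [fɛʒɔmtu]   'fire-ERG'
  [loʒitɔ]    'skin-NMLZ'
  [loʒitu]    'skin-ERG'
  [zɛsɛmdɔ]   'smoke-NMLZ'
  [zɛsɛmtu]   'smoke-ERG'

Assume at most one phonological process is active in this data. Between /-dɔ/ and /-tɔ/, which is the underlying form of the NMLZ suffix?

/-dɔ/

The NMLZ morpheme has two allomorphs, [-dɔ] and [-tɔ].
By contrast the ERG suffix keeps its initial [t] throughout — that segment must be underlying.
So the underlying form is /-dɔ/, and voiced stops become voiceless after a vowel.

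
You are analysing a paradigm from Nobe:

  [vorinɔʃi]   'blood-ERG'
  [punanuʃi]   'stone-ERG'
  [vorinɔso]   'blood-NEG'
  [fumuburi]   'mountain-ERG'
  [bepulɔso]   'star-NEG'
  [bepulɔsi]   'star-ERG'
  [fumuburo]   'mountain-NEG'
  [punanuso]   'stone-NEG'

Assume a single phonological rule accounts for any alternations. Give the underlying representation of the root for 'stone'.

'stone' shows [s] ~ [ʃ] at the end of the stem ([punanuso] vs [punanuʃi]).
But 'star' keeps [s] in both environments ([bepulɔso], [bepulɔsi]), so there is no rule changing /s/ to [ʃ] before the ERG suffix.
Therefore /ʃ/ is basic and [s] is derived by depalatalization (palato-alveolar /ʃ/ becomes [s] when no front vowel follows).

/punanuʃ/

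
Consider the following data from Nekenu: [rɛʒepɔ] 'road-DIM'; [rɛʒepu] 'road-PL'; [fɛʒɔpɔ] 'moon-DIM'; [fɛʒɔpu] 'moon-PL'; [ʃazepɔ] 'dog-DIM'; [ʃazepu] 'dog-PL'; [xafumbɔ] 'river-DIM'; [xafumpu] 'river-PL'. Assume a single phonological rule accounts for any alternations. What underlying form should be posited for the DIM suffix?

The DIM suffix surfaces as [-bɔ] and [-pɔ], depending on the final segment of the stem.
By contrast the PL suffix keeps its initial [p] throughout — that segment must be underlying.
The DIM suffix is therefore /-bɔ/ underlyingly, with post-vocalic devoicing: voiced stops become voiceless after a vowel.

/-bɔ/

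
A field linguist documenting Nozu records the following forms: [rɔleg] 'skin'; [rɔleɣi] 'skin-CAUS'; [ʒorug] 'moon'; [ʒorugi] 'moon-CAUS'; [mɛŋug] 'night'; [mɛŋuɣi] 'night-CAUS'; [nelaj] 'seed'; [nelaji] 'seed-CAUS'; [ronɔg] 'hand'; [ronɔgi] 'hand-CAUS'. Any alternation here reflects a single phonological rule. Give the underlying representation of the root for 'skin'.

/rɔleɣ/

In [rɔleg] and [rɔleɣi] the final segment of 'skin' alternates: [g] ~ [ɣ].
The stem 'hand' ([ronɔg], [ronɔgi]) shows [g] unchanged in both environments, so [g] cannot be basic with [ɣ] derived before the CAUS suffix.
Therefore /ɣ/ is basic and [g] is derived by word-final hardening (voiced fricatives become stops word-finally).
So 'skin' = /rɔleɣ/.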